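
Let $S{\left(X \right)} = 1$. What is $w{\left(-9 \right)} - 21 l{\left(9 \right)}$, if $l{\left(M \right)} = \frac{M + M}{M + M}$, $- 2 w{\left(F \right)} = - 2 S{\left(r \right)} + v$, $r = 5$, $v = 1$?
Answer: $- \frac{41}{2} \approx -20.5$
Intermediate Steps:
$w{\left(F \right)} = \frac{1}{2}$ ($w{\left(F \right)} = - \frac{\left(-2\right) 1 + 1}{2} = - \frac{-2 + 1}{2} = \left(- \frac{1}{2}\right) \left(-1\right) = \frac{1}{2}$)
$l{\left(M \right)} = 1$ ($l{\left(M \right)} = \frac{2 M}{2 M} = 2 M \frac{1}{2 M} = 1$)
$w{\left(-9 \right)} - 21 l{\left(9 \right)} = \frac{1}{2} - 21 = - \frac{41}{2}$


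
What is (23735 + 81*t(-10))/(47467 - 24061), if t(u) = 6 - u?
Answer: 25031/23406 ≈ 1.0694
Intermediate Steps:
(23735 + 81*t(-10))/(47467 - 24061) = (23735 + 81*(6 - 1*(-10)))/(47467 - 24061) = (23735 + 81*(6 + 10))/23406 = (23735 + 81*16)*(1/23406) = (23735 + 1296)*(1/23406) = 25031*(1/23406) = 25031/23406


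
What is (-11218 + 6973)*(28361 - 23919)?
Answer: -18856290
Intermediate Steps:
(-11218 + 6973)*(28361 - 23919) = -4245*4442 = -18856290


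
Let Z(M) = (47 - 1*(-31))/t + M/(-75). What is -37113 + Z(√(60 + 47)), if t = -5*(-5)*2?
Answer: -927786/25 - √107/75 ≈ -37112.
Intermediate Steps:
t = 50 (t = 25*2 = 50)
Z(M) = 39/25 - M/75 (Z(M) = (47 - 1*(-31))/50 + M/(-75) = (47 + 31)*(1/50) + M*(-1/75) = 78*(1/50) - M/75 = 39/25 - M/75)
-37113 + Z(√(60 + 47)) = -37113 + (39/25 - √(60 + 47)/75) = -37113 + (39/25 - √107/75) = -927786/25 - √107/75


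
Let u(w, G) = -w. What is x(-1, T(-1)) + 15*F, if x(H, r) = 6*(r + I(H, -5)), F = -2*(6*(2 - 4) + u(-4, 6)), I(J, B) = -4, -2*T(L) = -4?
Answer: 228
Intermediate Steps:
T(L) = 2 (T(L) = -½*(-4) = 2)
F = 16 (F = -2*(6*(2 - 4) - 1*(-4)) = -2*(6*(-2) + 4) = -2*(-12 + 4) = -2*(-8) = 16)
x(H, r) = -24 + 6*r (x(H, r) = 6*(r - 4) = 6*(-4 + r) = -24 + 6*r)
x(-1, T(-1)) + 15*F = (-24 + 6*2) + 15*16 = (-24 + 12) + 240 = -12 + 240 = 228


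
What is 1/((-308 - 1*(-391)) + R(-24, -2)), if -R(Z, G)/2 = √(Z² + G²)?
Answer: 83/4569 + 4*√145/4569 ≈ 0.028708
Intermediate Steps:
R(Z, G) = -2*√(G² + Z²) (R(Z, G) = -2*√(Z² + G²) = -2*√(G² + Z²))
1/((-308 - 1*(-391)) + R(-24, -2)) = 1/((-308 - 1*(-391)) - 2*√((-2)² + (-24)²)) = 1/((-308 + 391) - 2*√(4 + 576)) = 1/(83 - 4*√145)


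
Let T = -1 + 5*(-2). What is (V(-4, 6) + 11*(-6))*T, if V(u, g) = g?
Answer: 660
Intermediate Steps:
T = -11 (T = -1 - 10 = -11)
(V(-4, 6) + 11*(-6))*T = (6 + 11*(-6))*(-11) = (6 - 66)*(-11) = -60*(-11) = 660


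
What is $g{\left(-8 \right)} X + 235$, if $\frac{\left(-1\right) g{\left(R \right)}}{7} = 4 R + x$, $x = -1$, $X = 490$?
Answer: $113425$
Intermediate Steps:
$g{\left(R \right)} = 7 - 28 R$ ($g{\left(R \right)} = - 7 \left(4 R - 1\right) = - 7 \left(-1 + 4 R\right) = 7 - 28 R$)
$g{\left(-8 \right)} X + 235 = \left(7 - -224\right) 490 + 235 = \left(7 + 224\right) 490 + 235 = 231 \cdot 490 + 235 = 113190 + 235 = 113425$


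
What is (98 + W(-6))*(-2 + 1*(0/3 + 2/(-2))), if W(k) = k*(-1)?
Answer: -312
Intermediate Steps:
W(k) = -k
(98 + W(-6))*(-2 + 1*(0/3 + 2/(-2))) = (98 - 1*(-6))*(-2 + 1*(0/3 + 2/(-2))) = (98 + 6)*(-2 + 1*(0*(1/3) + 2*(-1/2))) = 104*(-2 + 1*(0 - 1)) = 104*(-2 + 1*(-1)) = 104*(-2 - 1) = 104*(-3) = -312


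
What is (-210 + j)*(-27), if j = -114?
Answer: 8748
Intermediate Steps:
(-210 + j)*(-27) = (-210 - 114)*(-27) = -324*(-27) = 8748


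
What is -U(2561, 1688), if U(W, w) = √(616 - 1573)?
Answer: -I*√957 ≈ -30.935*I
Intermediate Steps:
U(W, w) = I*√957 (U(W, w) = √(-957) = I*√957)
-U(2561, 1688) = -I*√957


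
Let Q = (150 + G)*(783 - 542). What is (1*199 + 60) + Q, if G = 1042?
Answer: 287531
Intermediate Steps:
Q = 287272 (Q = (150 + 1042)*(783 - 542) = 1192*241 = 287272)
(1*199 + 60) + Q = (1*199 + 60) + 287272 = (199 + 60) + 287272 = 259 + 287272 = 287531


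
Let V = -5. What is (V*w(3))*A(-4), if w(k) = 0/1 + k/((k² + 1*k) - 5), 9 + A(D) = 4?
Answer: 75/7 ≈ 10.714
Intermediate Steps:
A(D) = -5 (A(D) = -9 + 4 = -5)
w(k) = k/(-5 + k + k²) (w(k) = 0*1 + k/((k² + k) - 5) = 0 + k/((k + k²) - 5) = 0 + k/(-5 + k + k²) = k/(-5 + k + k²))
(V*w(3))*A(-4) = -15/(-5 + 3 + 3²)*(-5) = -15/(-5 + 3 + 9)*(-5) = -15/7*(-5) = 75/7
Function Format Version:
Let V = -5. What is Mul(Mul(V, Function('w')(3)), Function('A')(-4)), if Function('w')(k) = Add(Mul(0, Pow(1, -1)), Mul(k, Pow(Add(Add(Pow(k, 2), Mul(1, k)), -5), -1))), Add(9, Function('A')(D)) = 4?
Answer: Rational(75, 7) ≈ 10.714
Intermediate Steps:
Function('A')(D) = -5 (Function('A')(D) = Add(-9, 4) = -5)
Function('w')(k) = Mul(k, Pow(Add(-5, k, Pow(k, 2)), -1)) (Function('w')(k) = Add(Mul(0, 1), Mul(k, Pow(Add(Add(Pow(k, 2), k), -5), -1))) = Add(0, Mul(k, Pow(Add(Add(k, Pow(k, 2)), -5), -1))) = Add(0, Mul(k, Pow(Add(-5, k, Pow(k, 2)), -1))) = Mul(k, Pow(Add(-5, k, Pow(k, 2)), -1)))
Mul(Mul(V, Function('w')(3)), Function('A')(-4)) = Mul(Mul(-5, Mul(3, Pow(Add(-5, 3, Pow(3, 2)), -1))), -5) = Mul(Mul(-5, Mul(3, Pow(Add(-5, 3, 9), -1))), -5) = Mul(Mul(-5, Mul(3, Pow(7, -1))), -5) = Mul(Mul(-5, Mul(3, Rational(1, 7))), -5) = Mul(Mul(-5, Rational(3, 7)), -5) = Mul(Rational(-15, 7), -5) = Rational(75, 7)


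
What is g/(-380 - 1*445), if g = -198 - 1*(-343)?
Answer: -29/165 ≈ -0.17576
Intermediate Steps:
g = 145 (g = -198 + 343 = 145)
g/(-380 - 1*445) = 145/(-380 - 1*445) = 145/(-380 - 445) = 145/(-825) = 145*(-1/825) = -29/165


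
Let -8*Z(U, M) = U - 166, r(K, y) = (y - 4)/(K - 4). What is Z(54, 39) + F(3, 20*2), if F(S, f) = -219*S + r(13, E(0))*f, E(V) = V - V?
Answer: -5947/9 ≈ -660.78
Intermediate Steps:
E(V) = 0
r(K, y) = (-4 + y)/(-4 + K)
Z(U, M) = 83/4 - U/8 (Z(U, M) = -(U - 166)/8 = -(-166 + U)/8 = 83/4 - U/8)
F(S, f) = -219*S - 4*f/9 (F(S, f) = -219*S + ((-4 + 0)/(-4 + 13))*f = -219*S + (-4/9)*f = -219*S + ((1/9)*(-4))*f = -219*S - 4*f/9)
Z(54, 39) + F(3, 20*2) = (83/4 - 1/8*54) + (-219*3 - 80*2/9) = (83/4 - 27/4) + (-657 - 4/9*40) = 14 + (-657 - 160/9) = 14 - 6073/9 = -5947/9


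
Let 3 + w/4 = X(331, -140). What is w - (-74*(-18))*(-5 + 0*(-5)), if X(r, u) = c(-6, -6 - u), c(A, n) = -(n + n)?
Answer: 5576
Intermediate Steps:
c(A, n) = -2*n
X(r, u) = 12 + 2*u (X(r, u) = -2*(-6 - u) = 12 + 2*u)
w = -1084 (w = -12 + 4*(12 + 2*(-140)) = -12 + 4*(12 - 280) = -12 + 4*(-268) = -12 - 1072 = -1084)
w - (-74*(-18))*(-5 + 0*(-5)) = -1084 - (-74*(-18))*(-5 + 0*(-5)) = -1084 - 1332*(-5 + 0) = -1084 - 1332*(-5) = -1084 - 1*(-6660) = -1084 + 6660 = 5576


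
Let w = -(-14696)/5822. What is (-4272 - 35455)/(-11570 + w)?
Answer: 115645297/33672922 ≈ 3.4344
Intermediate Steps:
w = 7348/2911 (w = -(-14696)/5822 = -1*(-7348/2911) = 7348/2911 ≈ 2.5242)
(-4272 - 35455)/(-11570 + w) = (-4272 - 35455)/(-11570 + 7348/2911) = -39727/(-33672922/2911) = -39727*(-2911/33672922) = 115645297/33672922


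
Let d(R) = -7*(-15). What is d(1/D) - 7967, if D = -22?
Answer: -7862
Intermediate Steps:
d(R) = 105
d(1/D) - 7967 = 105 - 7967 = -7862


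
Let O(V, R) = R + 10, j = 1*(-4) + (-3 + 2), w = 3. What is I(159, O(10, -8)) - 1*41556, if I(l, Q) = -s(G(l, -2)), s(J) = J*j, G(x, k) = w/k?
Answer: -83127/2 ≈ -41564.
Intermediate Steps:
j = -5 (j = -4 - 1 = -5)
O(V, R) = 10 + R
G(x, k) = 3/k
s(J) = -5*J (s(J) = J*(-5) = -5*J)
I(l, Q) = -15/2 (I(l, Q) = -(-5)*3/(-2) = -(-5)*3*(-1/2) = -(-5)*(-3)/2 = -1*15/2 = -15/2)
I(159, O(10, -8)) - 1*41556 = -15/2 - 1*41556 = -15/2 - 41556 = -83127/2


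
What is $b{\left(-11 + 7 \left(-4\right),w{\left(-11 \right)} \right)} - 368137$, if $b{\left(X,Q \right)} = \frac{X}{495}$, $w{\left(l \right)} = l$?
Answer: $- \frac{60742618}{165} \approx -3.6814 \cdot 10^{5}$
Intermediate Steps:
$b{\left(X,Q \right)} = \frac{X}{495}$ ($b{\left(X,Q \right)} = X \frac{1}{495} = \frac{X}{495}$)
$b{\left(-11 + 7 \left(-4\right),w{\left(-11 \right)} \right)} - 368137 = \frac{-11 + 7 \left(-4\right)}{495} - 368137 = \frac{-11 - 28}{495} - 368137 = \frac{1}{495} \left(-39\right) - 368137 = - \frac{13}{165} - 368137 = - \frac{60742618}{165}$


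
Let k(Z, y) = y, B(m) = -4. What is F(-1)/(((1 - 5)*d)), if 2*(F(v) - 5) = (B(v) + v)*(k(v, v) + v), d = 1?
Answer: -5/2 ≈ -2.5000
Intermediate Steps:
F(v) = 5 + v*(-4 + v) (F(v) = 5 + ((-4 + v)*(v + v))/2 = 5 + ((-4 + v)*(2*v))/2 = 5 + (2*v*(-4 + v))/2 = 5 + v*(-4 + v))
F(-1)/(((1 - 5)*d)) = (5 + (-1)**2 - 4*(-1))/(((1 - 5)*1)) = (5 + 1 + 4)/((-4*1)) = 10/(-4) = 10*(-1/4) = -5/2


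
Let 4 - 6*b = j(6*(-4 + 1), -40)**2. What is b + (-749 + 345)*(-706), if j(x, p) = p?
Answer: 284958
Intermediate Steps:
b = -266 (b = 2/3 - 1/6*(-40)**2 = 2/3 - 1/6*1600 = 2/3 - 800/3 = -266)
b + (-749 + 345)*(-706) = -266 + (-749 + 345)*(-706) = -266 - 404*(-706) = -266 + 285224 = 284958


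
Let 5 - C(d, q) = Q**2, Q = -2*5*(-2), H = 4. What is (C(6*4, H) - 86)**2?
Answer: 231361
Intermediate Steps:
Q = 20 (Q = -10*(-2) = 20)
C(d, q) = -395 (C(d, q) = 5 - 1*20**2 = 5 - 1*400 = 5 - 400 = -395)
(C(6*4, H) - 86)**2 = (-395 - 86)**2 = (-481)**2 = 231361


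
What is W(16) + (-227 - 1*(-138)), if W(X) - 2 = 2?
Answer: -85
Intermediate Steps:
W(X) = 4 (W(X) = 2 + 2 = 4)
W(16) + (-227 - 1*(-138)) = 4 + (-227 - 1*(-138)) = 4 + (-227 + 138) = 4 - 89 = -85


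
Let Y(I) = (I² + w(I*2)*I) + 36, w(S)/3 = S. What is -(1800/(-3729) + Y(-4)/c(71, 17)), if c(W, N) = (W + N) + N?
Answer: -120964/130515 ≈ -0.92682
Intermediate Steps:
c(W, N) = W + 2*N (c(W, N) = (N + W) + N = W + 2*N)
w(S) = 3*S
Y(I) = 36 + 7*I² (Y(I) = (I² + (3*(I*2))*I) + 36 = (I² + (3*(2*I))*I) + 36 = (I² + (6*I)*I) + 36 = (I² + 6*I²) + 36 = 7*I² + 36 = 36 + 7*I²)
-(1800/(-3729) + Y(-4)/c(71, 17)) = -(1800/(-3729) + (36 + 7*(-4)²)/(71 + 2*17)) = -(1800*(-1/3729) + (36 + 7*16)/(71 + 34)) = -(-600/1243 + (36 + 112)/105) = -(-600/1243 + 148*(1/105)) = -(-600/1243 + 148/105) = -1*120964/130515 = -120964/130515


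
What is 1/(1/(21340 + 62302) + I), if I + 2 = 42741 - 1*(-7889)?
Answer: 83642/4234627177 ≈ 1.9752e-5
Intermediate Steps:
I = 50628 (I = -2 + (42741 - 1*(-7889)) = -2 + (42741 + 7889) = -2 + 50630 = 50628)
1/(1/(21340 + 62302) + I) = 1/(1/(21340 + 62302) + 50628) = 1/(1/83642 + 50628) = 1/(4234627177/83642) = 83642/4234627177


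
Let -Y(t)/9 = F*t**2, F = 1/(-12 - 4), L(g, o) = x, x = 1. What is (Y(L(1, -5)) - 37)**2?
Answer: 339889/256 ≈ 1327.7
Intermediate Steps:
L(g, o) = 1
F = -1/16 (F = 1/(-16) = -1/16 ≈ -0.062500)
Y(t) = 9*t**2/16 (Y(t) = -(-9)*t**2/16 = 9*t**2/16)
(Y(L(1, -5)) - 37)**2 = ((9/16)*1**2 - 37)**2 = ((9/16)*1 - 37)**2 = (9/16 - 37)**2 = (-583/16)**2 = 339889/256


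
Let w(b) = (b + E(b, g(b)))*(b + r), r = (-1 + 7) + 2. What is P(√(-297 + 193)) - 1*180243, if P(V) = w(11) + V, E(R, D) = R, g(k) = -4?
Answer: -179825 + 2*I*√26 ≈ -1.7983e+5 + 10.198*I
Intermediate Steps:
r = 8 (r = 6 + 2 = 8)
w(b) = 2*b*(8 + b) (w(b) = (b + b)*(b + 8) = (2*b)*(8 + b) = 2*b*(8 + b))
P(V) = 418 + V (P(V) = 2*11*(8 + 11) + V = 2*11*19 + V = 418 + V)
P(√(-297 + 193)) - 1*180243 = (418 + √(-297 + 193)) - 1*180243 = (418 + √(-104)) - 180243 = (418 + 2*I*√26) - 180243 = -179825 + 2*I*√26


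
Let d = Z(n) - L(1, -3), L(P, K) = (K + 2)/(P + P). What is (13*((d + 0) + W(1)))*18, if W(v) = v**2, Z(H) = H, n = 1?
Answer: 585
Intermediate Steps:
L(P, K) = (2 + K)/(2*P) (L(P, K) = (2 + K)/((2*P)) = (2 + K)*(1/(2*P)) = (2 + K)/(2*P))
d = 3/2 (d = 1 - (2 - 3)/(2*1) = 1 - (-1)/2 = 1 - 1*(-1/2) = 1 + 1/2 = 3/2 ≈ 1.5000)
(13*((d + 0) + W(1)))*18 = (13*((3/2 + 0) + 1**2))*18 = (13*(3/2 + 1))*18 = (13*(5/2))*18 = (65/2)*18 = 585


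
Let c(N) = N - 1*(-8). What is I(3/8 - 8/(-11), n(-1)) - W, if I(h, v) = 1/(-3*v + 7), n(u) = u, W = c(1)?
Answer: -89/10 ≈ -8.9000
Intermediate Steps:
c(N) = 8 + N (c(N) = N + 8 = 8 + N)
W = 9 (W = 8 + 1 = 9)
I(h, v) = 1/(7 - 3*v)
I(3/8 - 8/(-11), n(-1)) - W = -1/(-7 + 3*(-1)) - 1*9 = -1/(-7 - 3) - 9 = -1/(-10) - 9 = -1*(-⅒) - 9 = ⅒ - 9 = -89/10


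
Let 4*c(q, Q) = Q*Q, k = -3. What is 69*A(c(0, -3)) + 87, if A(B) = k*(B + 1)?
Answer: -2343/4 ≈ -585.75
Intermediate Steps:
c(q, Q) = Q²/4 (c(q, Q) = (Q*Q)/4 = Q²/4)
A(B) = -3 - 3*B (A(B) = -3*(B + 1) = -3*(1 + B) = -3 - 3*B)
69*A(c(0, -3)) + 87 = 69*(-3 - 3*(-3)²/4) + 87 = 69*(-3 - 3*9/4) + 87 = 69*(-3 - 27/4) + 87 = 69*(-39/4) + 87 = -2691/4 + 87 = -2343/4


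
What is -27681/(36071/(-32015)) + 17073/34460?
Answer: 30539316469083/1243006660 ≈ 24569.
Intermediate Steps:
-27681/(36071/(-32015)) + 17073/34460 = -27681/(36071*(-1/32015)) + 17073*(1/34460) = -27681/(-36071/32015) + 17073/34460 = -27681*(-32015/36071) + 17073/34460 = 886207215/36071 + 17073/34460 = 30539316469083/1243006660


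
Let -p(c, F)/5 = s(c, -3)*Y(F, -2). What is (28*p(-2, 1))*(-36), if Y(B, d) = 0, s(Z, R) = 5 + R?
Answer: 0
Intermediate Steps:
p(c, F) = 0 (p(c, F) = -5*(5 - 3)*0 = -10*0 = -5*0 = 0)
(28*p(-2, 1))*(-36) = (28*0)*(-36) = 0*(-36) = 0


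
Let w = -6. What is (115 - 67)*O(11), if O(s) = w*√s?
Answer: -288*√11 ≈ -955.19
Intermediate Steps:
O(s) = -6*√s
(115 - 67)*O(11) = (115 - 67)*(-6*√11) = 48*(-6*√11) = -288*√11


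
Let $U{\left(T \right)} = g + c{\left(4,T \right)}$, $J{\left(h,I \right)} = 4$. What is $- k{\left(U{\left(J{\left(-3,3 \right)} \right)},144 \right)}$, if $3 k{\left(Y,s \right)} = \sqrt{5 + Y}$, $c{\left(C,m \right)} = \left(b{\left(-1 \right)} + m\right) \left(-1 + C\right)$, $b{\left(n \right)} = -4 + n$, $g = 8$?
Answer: $- \frac{\sqrt{10}}{3} \approx -1.0541$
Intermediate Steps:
$c{\left(C,m \right)} = \left(-1 + C\right) \left(-5 + m\right)$ ($c{\left(C,m \right)} = \left(\left(-4 - 1\right) + m\right) \left(-1 + C\right) = \left(-5 + m\right) \left(-1 + C\right) = \left(-1 + C\right) \left(-5 + m\right)$)
$U{\left(T \right)} = -7 + 3 T$ ($U{\left(T \right)} = 8 + \left(5 - T - 20 + 4 T\right) = 8 + \left(-15 + 3 T\right) = -7 + 3 T$)
$k{\left(Y,s \right)} = \frac{\sqrt{5 + Y}}{3}$
$- k{\left(U{\left(J{\left(-3,3 \right)} \right)},144 \right)} = - \frac{\sqrt{5 + \left(-7 + 3 \cdot 4\right)}}{3} = - \frac{\sqrt{5 + \left(-7 + 12\right)}}{3} = - \frac{\sqrt{5 + 5}}{3} = - \frac{\sqrt{10}}{3}$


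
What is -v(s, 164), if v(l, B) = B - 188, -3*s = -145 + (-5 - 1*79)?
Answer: 24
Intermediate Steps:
s = 229/3 (s = -(-145 + (-5 - 1*79))/3 = -(-145 + (-5 - 79))/3 = -(-145 - 84)/3 = -⅓*(-229) = 229/3 ≈ 76.333)
v(l, B) = -188 + B
-v(s, 164) = -(-188 + 164) = -1*(-24) = 24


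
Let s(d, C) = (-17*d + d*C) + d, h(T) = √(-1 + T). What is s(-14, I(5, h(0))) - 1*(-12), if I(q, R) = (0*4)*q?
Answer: 236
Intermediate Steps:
I(q, R) = 0 (I(q, R) = 0*q = 0)
s(d, C) = -16*d + C*d (s(d, C) = (-17*d + C*d) + d = -16*d + C*d)
s(-14, I(5, h(0))) - 1*(-12) = -14*(-16 + 0) - 1*(-12) = -14*(-16) + 12 = 224 + 12 = 236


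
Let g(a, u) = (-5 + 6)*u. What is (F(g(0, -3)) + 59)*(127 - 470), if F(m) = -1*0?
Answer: -20237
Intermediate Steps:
g(a, u) = u (g(a, u) = 1*u = u)
F(m) = 0
(F(g(0, -3)) + 59)*(127 - 470) = (0 + 59)*(127 - 470) = 59*(-343) = -20237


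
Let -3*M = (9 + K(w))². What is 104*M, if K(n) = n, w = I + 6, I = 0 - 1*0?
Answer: -7800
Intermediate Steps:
I = 0 (I = 0 + 0 = 0)
w = 6 (w = 0 + 6 = 6)
M = -75 (M = -(9 + 6)²/3 = -⅓*15² = -⅓*225 = -75)
104*M = 104*(-75) = -7800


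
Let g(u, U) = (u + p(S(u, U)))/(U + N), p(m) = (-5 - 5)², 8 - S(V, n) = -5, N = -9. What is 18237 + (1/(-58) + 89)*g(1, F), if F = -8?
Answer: 17460421/986 ≈ 17708.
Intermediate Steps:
S(V, n) = 13 (S(V, n) = 8 - 1*(-5) = 8 + 5 = 13)
p(m) = 100 (p(m) = (-10)² = 100)
g(u, U) = (100 + u)/(-9 + U) (g(u, U) = (u + 100)/(U - 9) = (100 + u)/(-9 + U))
18237 + (1/(-58) + 89)*g(1, F) = 18237 + (1/(-58) + 89)*((100 + 1)/(-9 - 8)) = 18237 + (-1/58 + 89)*(101/(-17)) = 18237 + 5161*(-1/17*101)/58 = 18237 + (5161/58)*(-101/17) = 18237 - 521261/986 = 17460421/986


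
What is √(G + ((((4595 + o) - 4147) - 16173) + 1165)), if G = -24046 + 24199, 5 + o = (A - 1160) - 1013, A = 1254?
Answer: I*√15331 ≈ 123.82*I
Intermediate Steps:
o = -924 (o = -5 + ((1254 - 1160) - 1013) = -5 + (94 - 1013) = -5 - 919 = -924)
G = 153
√(G + ((((4595 + o) - 4147) - 16173) + 1165)) = √(153 + ((((4595 - 924) - 4147) - 16173) + 1165)) = √(153 + (((3671 - 4147) - 16173) + 1165)) = √(153 + ((-476 - 16173) + 1165)) = √(153 + (-16649 + 1165)) = √(153 - 15484) = √(-15331) = I*√15331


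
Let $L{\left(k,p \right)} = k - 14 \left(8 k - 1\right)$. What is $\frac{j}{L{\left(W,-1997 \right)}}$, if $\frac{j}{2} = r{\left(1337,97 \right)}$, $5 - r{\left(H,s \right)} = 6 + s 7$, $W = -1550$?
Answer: $- \frac{85}{10754} \approx -0.007904$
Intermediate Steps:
$r{\left(H,s \right)} = -1 - 7 s$ ($r{\left(H,s \right)} = 5 - \left(6 + s 7\right) = 5 - \left(6 + 7 s\right) = -1 - 7 s$)
$L{\left(k,p \right)} = 14 - 111 k$ ($L{\left(k,p \right)} = k - 14 \left(-1 + 8 k\right) = k - \left(-14 + 112 k\right) = 14 - 111 k$)
$j = -1360$ ($j = 2 \left(-1 - 679\right) = 2 \left(-680\right) = -1360$)
$\frac{j}{L{\left(W,-1997 \right)}} = - \frac{1360}{14 - -172050} = - \frac{1360}{14 + 172050} = - \frac{1360}{172064} = \left(-1360\right) \frac{1}{172064} = - \frac{85}{10754}$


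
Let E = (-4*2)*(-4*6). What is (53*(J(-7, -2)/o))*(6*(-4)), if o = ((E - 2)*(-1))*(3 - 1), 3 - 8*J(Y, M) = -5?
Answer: 318/95 ≈ 3.3474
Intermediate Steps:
J(Y, M) = 1 (J(Y, M) = 3/8 - ⅛*(-5) = 3/8 + 5/8 = 1)
E = 192 (E = -8*(-24) = 192)
o = -380 (o = ((192 - 2)*(-1))*(3 - 1) = (190*(-1))*2 = -190*2 = -380)
(53*(J(-7, -2)/o))*(6*(-4)) = (53*(1/(-380)))*(6*(-4)) = (53*(1*(-1/380)))*(-24) = (53*(-1/380))*(-24) = -53/380*(-24) = 318/95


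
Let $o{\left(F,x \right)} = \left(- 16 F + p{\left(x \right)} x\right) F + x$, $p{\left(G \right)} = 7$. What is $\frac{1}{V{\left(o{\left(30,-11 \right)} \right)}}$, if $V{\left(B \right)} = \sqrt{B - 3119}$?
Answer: $- \frac{i \sqrt{310}}{2480} \approx - 0.0070995 i$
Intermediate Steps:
$o{\left(F,x \right)} = x + F \left(- 16 F + 7 x\right)$ ($o{\left(F,x \right)} = \left(- 16 F + 7 x\right) F + x = F \left(- 16 F + 7 x\right) + x = x + F \left(- 16 F + 7 x\right)$)
$V{\left(B \right)} = \sqrt{-3119 + B}$
$\frac{1}{V{\left(o{\left(30,-11 \right)} \right)}} = \frac{1}{\sqrt{-3119 - \left(11 + 2310 + 14400\right)}} = \frac{1}{\sqrt{-3119 - 16721}} = \frac{1}{\sqrt{-19840}} = \frac{1}{8 i \sqrt{310}} = - \frac{i \sqrt{310}}{2480}$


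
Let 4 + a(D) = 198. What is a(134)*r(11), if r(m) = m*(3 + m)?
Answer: 29876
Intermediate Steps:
a(D) = 194 (a(D) = -4 + 198 = 194)
a(134)*r(11) = 194*(11*(3 + 11)) = 194*(11*14) = 194*154 = 29876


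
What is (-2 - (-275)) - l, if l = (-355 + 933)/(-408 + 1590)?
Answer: 161054/591 ≈ 272.51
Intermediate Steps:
l = 289/591 (l = 578/1182 = 578*(1/1182) = 289/591 ≈ 0.48900)
(-2 - (-275)) - l = (-2 - (-275)) - 1*289/591 = (-2 - 25*(-11)) - 289/591 = (-2 + 275) - 289/591 = 273 - 289/591 = 161054/591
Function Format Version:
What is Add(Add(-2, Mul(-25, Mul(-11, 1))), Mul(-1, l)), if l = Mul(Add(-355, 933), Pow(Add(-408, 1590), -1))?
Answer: Rational(161054, 591) ≈ 272.51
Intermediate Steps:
l = Rational(289, 591) (l = Mul(578, Pow(1182, -1)) = Mul(578, Rational(1, 1182)) = Rational(289, 591) ≈ 0.48900)
Add(Add(-2, Mul(-25, Mul(-11, 1))), Mul(-1, l)) = Add(Add(-2, Mul(-25, Mul(-11, 1))), Mul(-1, Rational(289, 591))) = Add(Add(-2, Mul(-25, -11)), Rational(-289, 591)) = Add(Add(-2, 275), Rational(-289, 591)) = Add(273, Rational(-289, 591)) = Rational(161054, 591)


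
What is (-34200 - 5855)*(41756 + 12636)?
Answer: -2178671560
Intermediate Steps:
(-34200 - 5855)*(41756 + 12636) = -40055*54392 = -2178671560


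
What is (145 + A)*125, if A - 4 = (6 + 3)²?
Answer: 28750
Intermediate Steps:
A = 85 (A = 4 + (6 + 3)² = 4 + 9² = 4 + 81 = 85)
(145 + A)*125 = (145 + 85)*125 = 230*125 = 28750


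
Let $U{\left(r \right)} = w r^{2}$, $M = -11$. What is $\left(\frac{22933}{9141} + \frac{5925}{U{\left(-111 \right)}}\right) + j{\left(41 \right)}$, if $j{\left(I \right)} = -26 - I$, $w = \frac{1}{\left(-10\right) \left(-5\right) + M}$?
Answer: $- \frac{572349491}{12514029} \approx -45.737$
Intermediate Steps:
$w = \frac{1}{39}$ ($w = \frac{1}{\left(-10\right) \left(-5\right) - 11} = \frac{1}{50 - 11} = \frac{1}{39} \approx 0.025641$)
$U{\left(r \right)} = \frac{r^{2}}{39}$
$\left(\frac{22933}{9141} + \frac{5925}{U{\left(-111 \right)}}\right) + j{\left(41 \right)} = \left(\frac{22933}{9141} + \frac{5925}{\frac{1}{39} \left(-111\right)^{2}}\right) - 67 = \left(22933 \cdot \frac{1}{9141} + \frac{5925}{\frac{1}{39} \cdot 12321}\right) - 67 = \left(\frac{22933}{9141} + \frac{5925}{\frac{4107}{13}}\right) - 67 = \left(\frac{22933}{9141} + 5925 \cdot \frac{13}{4107}\right) - 67 = \left(\frac{22933}{9141} + \frac{25675}{1369}\right) - 67 = \frac{266090452}{12514029} - 67 = - \frac{572349491}{12514029}$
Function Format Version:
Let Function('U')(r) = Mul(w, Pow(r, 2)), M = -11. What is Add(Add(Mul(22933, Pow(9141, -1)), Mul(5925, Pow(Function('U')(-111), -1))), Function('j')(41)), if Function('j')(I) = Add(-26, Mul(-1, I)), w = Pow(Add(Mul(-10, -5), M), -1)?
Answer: Rational(-572349491, 12514029) ≈ -45.737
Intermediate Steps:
w = Rational(1, 39) (w = Pow(Add(Mul(-10, -5), -11), -1) = Pow(Add(50, -11), -1) = Pow(39, -1) = Rational(1, 39) ≈ 0.025641)
Function('U')(r) = Mul(Rational(1, 39), Pow(r, 2))
Add(Add(Mul(22933, Pow(9141, -1)), Mul(5925, Pow(Function('U')(-111), -1))), Function('j')(41)) = Add(Add(Mul(22933, Pow(9141, -1)), Mul(5925, Pow(Mul(Rational(1, 39), Pow(-111, 2)), -1))), Add(-26, Mul(-1, 41))) = Add(Add(Mul(22933, Rational(1, 9141)), Mul(5925, Pow(Mul(Rational(1, 39), 12321), -1))), Add(-26, -41)) = Add(Add(Rational(22933, 9141), Mul(5925, Pow(Rational(4107, 13), -1))), -67) = Add(Add(Rational(22933, 9141), Mul(5925, Rational(13, 4107))), -67) = Add(Add(Rational(22933, 9141), Rational(25675, 1369)), -67) = Add(Rational(266090452, 12514029), -67) = Rational(-572349491, 12514029)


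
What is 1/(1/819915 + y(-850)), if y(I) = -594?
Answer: -819915/487029509 ≈ -0.0016835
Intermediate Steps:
1/(1/819915 + y(-850)) = 1/(1/819915 - 594) = 1/(-487029509/819915) = -819915/487029509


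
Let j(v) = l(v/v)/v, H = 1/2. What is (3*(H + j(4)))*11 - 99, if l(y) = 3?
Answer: -231/4 ≈ -57.750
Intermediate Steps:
H = ½ (H = 1*(½) = ½ ≈ 0.50000)
j(v) = 3/v
(3*(H + j(4)))*11 - 99 = (3*(½ + 3/4))*11 - 99 = (3*(½ + 3*(¼)))*11 - 99 = (3*(½ + ¾))*11 - 99 = (3*(5/4))*11 - 99 = (15/4)*11 - 99 = 165/4 - 99 = -231/4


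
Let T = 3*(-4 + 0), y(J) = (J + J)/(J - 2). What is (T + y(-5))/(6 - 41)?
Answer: 74/245 ≈ 0.30204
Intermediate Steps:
y(J) = 2*J/(-2 + J) (y(J) = (2*J)/(-2 + J) = 2*J/(-2 + J))
T = -12 (T = 3*(-4) = -12)
(T + y(-5))/(6 - 41) = (-12 + 2*(-5)/(-2 - 5))/(6 - 41) = (-12 + 2*(-5)/(-7))/(-35) = -(-12 + 2*(-5)*(-⅐))/35 = -(-12 + 10/7)/35 = -1/35*(-74/7) = 74/245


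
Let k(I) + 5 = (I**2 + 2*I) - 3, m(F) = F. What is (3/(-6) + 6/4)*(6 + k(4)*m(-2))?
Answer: -26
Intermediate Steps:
k(I) = -8 + I**2 + 2*I (k(I) = -5 + ((I**2 + 2*I) - 3) = -5 + (-3 + I**2 + 2*I) = -8 + I**2 + 2*I)
(3/(-6) + 6/4)*(6 + k(4)*m(-2)) = (3/(-6) + 6/4)*(6 + (-8 + 4**2 + 2*4)*(-2)) = (3*(-1/6) + 6*(1/4))*(6 + (-8 + 16 + 8)*(-2)) = (-1/2 + 3/2)*(6 + 16*(-2)) = 1*(6 - 32) = 1*(-26) = -26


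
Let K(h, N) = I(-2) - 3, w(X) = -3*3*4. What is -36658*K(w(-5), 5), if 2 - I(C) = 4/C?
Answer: -36658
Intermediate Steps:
I(C) = 2 - 4/C
w(X) = -36 (w(X) = -9*4 = -36)
K(h, N) = 1 (K(h, N) = (2 - 4/(-2)) - 3 = (2 - 4*(-1/2)) - 3 = (2 + 2) - 3 = 4 - 3 = 1)
-36658*K(w(-5), 5) = -36658*1 = -36658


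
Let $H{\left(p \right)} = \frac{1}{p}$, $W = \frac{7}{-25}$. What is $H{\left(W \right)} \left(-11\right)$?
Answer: $\frac{275}{7} \approx 39.286$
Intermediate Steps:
$W = - \frac{7}{25}$ ($W = 7 \left(- \frac{1}{25}\right) = - \frac{7}{25} \approx -0.28$)
$H{\left(W \right)} \left(-11\right) = \frac{1}{- \frac{7}{25}} \left(-11\right) = \left(- \frac{25}{7}\right) \left(-11\right) = \frac{275}{7}$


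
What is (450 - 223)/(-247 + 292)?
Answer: 227/45 ≈ 5.0444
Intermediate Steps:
(450 - 223)/(-247 + 292) = 227/45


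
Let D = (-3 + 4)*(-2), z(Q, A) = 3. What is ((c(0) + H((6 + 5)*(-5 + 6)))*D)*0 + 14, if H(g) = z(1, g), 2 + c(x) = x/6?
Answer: 14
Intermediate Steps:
D = -2 (D = 1*(-2) = -2)
c(x) = -2 + x/6
H(g) = 3
((c(0) + H((6 + 5)*(-5 + 6)))*D)*0 + 14 = (((-2 + (1/6)*0) + 3)*(-2))*0 + 14 = (((-2 + 0) + 3)*(-2))*0 + 14 = ((-2 + 3)*(-2))*0 + 14 = (1*(-2))*0 + 14 = -2*0 + 14 = 0 + 14 = 14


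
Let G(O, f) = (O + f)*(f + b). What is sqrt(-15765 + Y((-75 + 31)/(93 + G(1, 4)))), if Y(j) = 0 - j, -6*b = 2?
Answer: 3*I*sqrt(48851007)/167 ≈ 125.56*I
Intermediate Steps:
b = -1/3 (b = -1/6*2 = -1/3 ≈ -0.33333)
G(O, f) = (-1/3 + f)*(O + f) (G(O, f) = (O + f)*(f - 1/3) = (O + f)*(-1/3 + f) = (-1/3 + f)*(O + f))
Y(j) = -j
sqrt(-15765 + Y((-75 + 31)/(93 + G(1, 4)))) = sqrt(-15765 - (-75 + 31)/(93 + (4**2 - 1/3*1 - 1/3*4 + 1*4))) = sqrt(-15765 - (-44)/(93 + (16 - 1/3 - 4/3 + 4))) = sqrt(-15765 - (-44)/(93 + 55/3)) = sqrt(-15765 - (-44)/334/3) = sqrt(-15765 - (-44)*3/334) = sqrt(-15765 - 1*(-66/167)) = sqrt(-15765 + 66/167) = sqrt(-2632689/167) = 3*I*sqrt(48851007)/167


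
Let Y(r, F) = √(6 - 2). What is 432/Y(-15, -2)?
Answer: 216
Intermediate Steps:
Y(r, F) = 2 (Y(r, F) = √4 = 2)
432/Y(-15, -2) = 432/2 = 432*(½) = 216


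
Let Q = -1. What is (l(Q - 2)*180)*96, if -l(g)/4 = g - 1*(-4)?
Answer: -69120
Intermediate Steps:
l(g) = -16 - 4*g (l(g) = -4*(g - 1*(-4)) = -4*(g + 4) = -4*(4 + g) = -16 - 4*g)
(l(Q - 2)*180)*96 = ((-16 - 4*(-1 - 2))*180)*96 = ((-16 - 4*(-3))*180)*96 = ((-16 + 12)*180)*96 = -4*180*96 = -720*96 = -69120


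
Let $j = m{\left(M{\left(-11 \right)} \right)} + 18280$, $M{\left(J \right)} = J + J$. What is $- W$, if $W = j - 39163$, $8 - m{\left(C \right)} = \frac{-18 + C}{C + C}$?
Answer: $\frac{229635}{11} \approx 20876.0$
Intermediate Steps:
$M{\left(J \right)} = 2 J$
$m{\left(C \right)} = 8 - \frac{-18 + C}{2 C}$ ($m{\left(C \right)} = 8 - \frac{-18 + C}{C + C} = 8 - \frac{-18 + C}{2 C}$)
$j = \frac{201158}{11}$ ($j = \left(\frac{15}{2} + \frac{9}{2 \left(-11\right)}\right) + 18280 = \left(\frac{15}{2} + \frac{9}{-22}\right) + 18280 = \left(\frac{15}{2} + 9 \left(- \frac{1}{22}\right)\right) + 18280 = \left(\frac{15}{2} - \frac{9}{22}\right) + 18280 = \frac{78}{11} + 18280 = \frac{201158}{11} \approx 18287.0$)
$W = - \frac{229635}{11}$ ($W = \frac{201158}{11} - 39163 = - \frac{229635}{11} \approx -20876.0$)
$- W = \left(-1\right) \left(- \frac{229635}{11}\right) = \frac{229635}{11}$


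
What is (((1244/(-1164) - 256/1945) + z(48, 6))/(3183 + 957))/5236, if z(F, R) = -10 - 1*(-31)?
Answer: 1400813/1533637031850 ≈ 9.1339e-7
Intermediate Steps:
z(F, R) = 21 (z(F, R) = -10 + 31 = 21)
(((1244/(-1164) - 256/1945) + z(48, 6))/(3183 + 957))/5236 = (((1244/(-1164) - 256/1945) + 21)/(3183 + 957))/5236 = (((1244*(-1/1164) - 256*1/1945) + 21)/4140)*(1/5236) = (((-311/291 - 256/1945) + 21)*(1/4140))*(1/5236) = ((-679391/565995 + 21)*(1/4140))*(1/5236) = ((11206504/565995)*(1/4140))*(1/5236) = (2801626/585804825)*(1/5236) = 1400813/1533637031850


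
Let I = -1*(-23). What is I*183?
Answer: 4209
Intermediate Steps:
I = 23
I*183 = 23*183 = 4209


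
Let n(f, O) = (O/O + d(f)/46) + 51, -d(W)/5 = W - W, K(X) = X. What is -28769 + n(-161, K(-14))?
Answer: -28717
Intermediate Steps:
d(W) = 0 (d(W) = -5*(W - W) = -5*0 = 0)
n(f, O) = 52 (n(f, O) = (O/O + 0/46) + 51 = (1 + 0*(1/46)) + 51 = (1 + 0) + 51 = 1 + 51 = 52)
-28769 + n(-161, K(-14)) = -28769 + 52 = -28717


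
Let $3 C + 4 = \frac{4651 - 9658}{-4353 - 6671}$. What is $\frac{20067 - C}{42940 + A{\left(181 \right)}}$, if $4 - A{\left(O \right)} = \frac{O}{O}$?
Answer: $\frac{663694913}{1420210896} \approx 0.46732$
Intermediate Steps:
$A{\left(O \right)} = 3$ ($A{\left(O \right)} = 4 - \frac{O}{O} = 4 - 1 = 3$)
$C = - \frac{39089}{33072}$ ($C = - \frac{4}{3} + \frac{\left(4651 - 9658\right) \frac{1}{-4353 - 6671}}{3} = - \frac{4}{3} + \frac{\left(-5007\right) \frac{1}{-11024}}{3} = - \frac{4}{3} + \frac{\left(-5007\right) \left(- \frac{1}{11024}\right)}{3} = - \frac{4}{3} + \frac{1}{3} \cdot \frac{5007}{11024} = - \frac{4}{3} + \frac{1669}{11024} = - \frac{39089}{33072} \approx -1.1819$)
$\frac{20067 - C}{42940 + A{\left(181 \right)}} = \frac{20067 - - \frac{39089}{33072}}{42940 + 3} = \frac{20067 + \frac{39089}{33072}}{42943} = \frac{663694913}{33072} \cdot \frac{1}{42943} = \frac{663694913}{1420210896}$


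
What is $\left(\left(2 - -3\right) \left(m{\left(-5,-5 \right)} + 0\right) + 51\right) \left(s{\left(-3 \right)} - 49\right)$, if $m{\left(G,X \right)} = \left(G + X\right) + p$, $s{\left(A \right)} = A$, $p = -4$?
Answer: $988$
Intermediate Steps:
$m{\left(G,X \right)} = -4 + G + X$ ($m{\left(G,X \right)} = \left(G + X\right) - 4 = -4 + G + X$)
$\left(\left(2 - -3\right) \left(m{\left(-5,-5 \right)} + 0\right) + 51\right) \left(s{\left(-3 \right)} - 49\right) = \left(\left(2 - -3\right) \left(\left(-4 - 5 - 5\right) + 0\right) + 51\right) \left(-3 - 49\right) = \left(\left(2 + 3\right) \left(-14 + 0\right) + 51\right) \left(-52\right) = \left(5 \left(-14\right) + 51\right) \left(-52\right) = \left(-70 + 51\right) \left(-52\right) = \left(-19\right) \left(-52\right) = 988$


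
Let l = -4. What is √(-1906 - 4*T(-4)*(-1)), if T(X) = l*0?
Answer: I*√1906 ≈ 43.658*I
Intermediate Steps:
T(X) = 0 (T(X) = -4*0 = 0)
√(-1906 - 4*T(-4)*(-1)) = √(-1906 - 4*0*(-1)) = √(-1906 + 0*(-1)) = √(-1906 + 0) = √(-1906) = I*√1906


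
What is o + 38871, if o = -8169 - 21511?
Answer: 9191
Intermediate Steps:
o = -29680
o + 38871 = -29680 + 38871 = 9191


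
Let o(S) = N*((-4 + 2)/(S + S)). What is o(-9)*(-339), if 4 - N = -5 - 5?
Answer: -1582/3 ≈ -527.33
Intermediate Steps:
N = 14 (N = 4 - (-5 - 5) = 4 - 1*(-10) = 4 + 10 = 14)
o(S) = -14/S (o(S) = 14*((-4 + 2)/(S + S)) = 14*(-2*1/(2*S)) = 14*(-1/S) = -14/S)
o(-9)*(-339) = -14/(-9)*(-339) = -14*(-⅑)*(-339) = (14/9)*(-339) = -1582/3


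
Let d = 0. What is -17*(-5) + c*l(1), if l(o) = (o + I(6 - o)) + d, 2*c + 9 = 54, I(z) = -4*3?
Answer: -325/2 ≈ -162.50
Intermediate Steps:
I(z) = -12
c = 45/2 (c = -9/2 + (½)*54 = -9/2 + 27 = 45/2 ≈ 22.500)
l(o) = -12 + o (l(o) = (o - 12) + 0 = (-12 + o) + 0 = -12 + o)
-17*(-5) + c*l(1) = -17*(-5) + 45*(-12 + 1)/2 = 85 + (45/2)*(-11) = 85 - 495/2 = -325/2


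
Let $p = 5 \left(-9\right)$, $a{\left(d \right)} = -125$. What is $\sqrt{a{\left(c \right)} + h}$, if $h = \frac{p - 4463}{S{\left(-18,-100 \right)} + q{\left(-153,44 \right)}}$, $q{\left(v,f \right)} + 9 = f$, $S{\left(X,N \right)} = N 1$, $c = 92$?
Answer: $\frac{i \sqrt{235105}}{65} \approx 7.4596 i$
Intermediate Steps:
$S{\left(X,N \right)} = N$
$p = -45$
$q{\left(v,f \right)} = -9 + f$
$h = \frac{4508}{65}$ ($h = \frac{-45 - 4463}{-100 + \left(-9 + 44\right)} = - \frac{4508}{-100 + 35} = - \frac{4508}{-65} = \left(-4508\right) \left(- \frac{1}{65}\right) = \frac{4508}{65} \approx 69.354$)
$\sqrt{a{\left(c \right)} + h} = \sqrt{-125 + \frac{4508}{65}} = \sqrt{- \frac{3617}{65}} = \frac{i \sqrt{235105}}{65}$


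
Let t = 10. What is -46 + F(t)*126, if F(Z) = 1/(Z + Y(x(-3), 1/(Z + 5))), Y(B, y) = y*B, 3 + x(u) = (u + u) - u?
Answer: -263/8 ≈ -32.875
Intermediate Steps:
x(u) = -3 + u (x(u) = -3 + ((u + u) - u) = -3 + (2*u - u) = -3 + u)
Y(B, y) = B*y
F(Z) = 1/(Z - 6/(5 + Z)) (F(Z) = 1/(Z + (-3 - 3)/(Z + 5)) = 1/(Z - 6/(5 + Z)))
-46 + F(t)*126 = -46 + ((5 + 10)/(-6 + 10*(5 + 10)))*126 = -46 + (15/(-6 + 10*15))*126 = -46 + (15/(-6 + 150))*126 = -46 + (15/144)*126 = -46 + ((1/144)*15)*126 = -46 + (5/48)*126 = -46 + 105/8 = -263/8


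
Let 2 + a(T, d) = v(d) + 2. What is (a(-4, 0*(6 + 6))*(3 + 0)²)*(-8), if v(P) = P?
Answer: 0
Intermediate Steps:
a(T, d) = d (a(T, d) = -2 + (d + 2) = -2 + (2 + d) = d)
(a(-4, 0*(6 + 6))*(3 + 0)²)*(-8) = ((0*(6 + 6))*(3 + 0)²)*(-8) = ((0*12)*3²)*(-8) = (0*9)*(-8) = 0*(-8) = 0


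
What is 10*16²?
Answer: 2560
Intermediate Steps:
10*16² = 10*256 = 2560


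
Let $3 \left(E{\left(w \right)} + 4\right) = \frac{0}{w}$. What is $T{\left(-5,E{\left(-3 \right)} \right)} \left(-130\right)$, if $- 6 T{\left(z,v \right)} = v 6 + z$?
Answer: $- \frac{1885}{3} \approx -628.33$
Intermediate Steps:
$E{\left(w \right)} = -4$ ($E{\left(w \right)} = -4 + \frac{0 \frac{1}{w}}{3} = -4 + \frac{1}{3} \cdot 0 = -4 + 0 = -4$)
$T{\left(z,v \right)} = - v - \frac{z}{6}$ ($T{\left(z,v \right)} = - \frac{v 6 + z}{6} = - \frac{6 v + z}{6} = - \frac{z + 6 v}{6} = - v - \frac{z}{6}$)
$T{\left(-5,E{\left(-3 \right)} \right)} \left(-130\right) = \left(\left(-1\right) \left(-4\right) - - \frac{5}{6}\right) \left(-130\right) = \left(4 + \frac{5}{6}\right) \left(-130\right) = \frac{29}{6} \left(-130\right) = - \frac{1885}{3}$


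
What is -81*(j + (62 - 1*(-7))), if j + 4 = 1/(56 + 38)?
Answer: -494991/94 ≈ -5265.9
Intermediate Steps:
j = -375/94 (j = -4 + 1/(56 + 38) = -4 + 1/94 = -375/94 ≈ -3.9894)
-81*(j + (62 - 1*(-7))) = -81*(-375/94 + (62 - 1*(-7))) = -81*(-375/94 + (62 + 7)) = -81*(-375/94 + 69) = -81*6111/94 = -494991/94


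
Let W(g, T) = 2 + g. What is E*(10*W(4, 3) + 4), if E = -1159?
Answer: -74176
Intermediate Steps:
E*(10*W(4, 3) + 4) = -1159*(10*(2 + 4) + 4) = -1159*(10*6 + 4) = -1159*(60 + 4) = -1159*64 = -74176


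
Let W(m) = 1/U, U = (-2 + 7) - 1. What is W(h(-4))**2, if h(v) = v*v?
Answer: 1/16 ≈ 0.062500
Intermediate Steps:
h(v) = v**2
U = 4 (U = 5 - 1 = 4)
W(m) = 1/4
W(h(-4))**2 = (1/4)**2 = 1/16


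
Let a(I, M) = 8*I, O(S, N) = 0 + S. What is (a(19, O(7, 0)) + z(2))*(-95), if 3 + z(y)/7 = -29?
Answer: 6840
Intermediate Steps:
O(S, N) = S
z(y) = -224 (z(y) = -21 + 7*(-29) = -21 - 203 = -224)
(a(19, O(7, 0)) + z(2))*(-95) = (8*19 - 224)*(-95) = (152 - 224)*(-95) = -72*(-95) = 6840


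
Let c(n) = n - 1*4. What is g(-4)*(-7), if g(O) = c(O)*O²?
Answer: 896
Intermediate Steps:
c(n) = -4 + n (c(n) = n - 4 = -4 + n)
g(O) = O²*(-4 + O) (g(O) = (-4 + O)*O² = O²*(-4 + O))
g(-4)*(-7) = ((-4)²*(-4 - 4))*(-7) = (16*(-8))*(-7) = -128*(-7) = 896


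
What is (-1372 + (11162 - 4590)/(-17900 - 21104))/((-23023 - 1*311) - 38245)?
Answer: 13380015/600456829 ≈ 0.022283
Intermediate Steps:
(-1372 + (11162 - 4590)/(-17900 - 21104))/((-23023 - 1*311) - 38245) = (-1372 + 6572/(-39004))/((-23023 - 311) - 38245) = (-1372 + 6572*(-1/39004))/(-23334 - 38245) = (-1372 - 1643/9751)/(-61579) = -13380015/9751*(-1/61579) = 13380015/600456829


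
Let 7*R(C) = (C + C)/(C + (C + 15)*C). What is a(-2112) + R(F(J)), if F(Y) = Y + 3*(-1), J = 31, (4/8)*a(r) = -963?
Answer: -296603/154 ≈ -1926.0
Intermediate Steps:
a(r) = -1926 (a(r) = 2*(-963) = -1926)
F(Y) = -3 + Y (F(Y) = Y - 3 = -3 + Y)
R(C) = 2*C/(7*(C + C*(15 + C))) (R(C) = ((C + C)/(C + (C + 15)*C))/7 = ((2*C)/(C + (15 + C)*C))/7 = ((2*C)/(C + C*(15 + C)))/7 = (2*C/(C + C*(15 + C)))/7 = 2*C/(7*(C + C*(15 + C))))
a(-2112) + R(F(J)) = -1926 + 2/(7*(16 + (-3 + 31))) = -1926 + 2/(7*(16 + 28)) = -1926 + (2/7)/44 = -1926 + (2/7)*(1/44) = -1926 + 1/154 = -296603/154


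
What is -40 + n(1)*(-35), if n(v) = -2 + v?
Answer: -5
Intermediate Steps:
-40 + n(1)*(-35) = -40 + (-2 + 1)*(-35) = -40 - 1*(-35) = -40 + 35 = -5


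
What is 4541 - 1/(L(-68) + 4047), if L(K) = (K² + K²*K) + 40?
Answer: 1388279062/305721 ≈ 4541.0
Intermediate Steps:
L(K) = 40 + K² + K³ (L(K) = (K² + K³) + 40 = 40 + K² + K³)
4541 - 1/(L(-68) + 4047) = 4541 - 1/((40 + (-68)² + (-68)³) + 4047) = 4541 - 1/((40 + 4624 - 314432) + 4047) = 4541 - 1/(-309768 + 4047) = 4541 - 1/(-305721) = 4541 - 1*(-1/305721) = 4541 + 1/305721 = 1388279062/305721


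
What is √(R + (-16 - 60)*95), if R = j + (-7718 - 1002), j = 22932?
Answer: 4*√437 ≈ 83.618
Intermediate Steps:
R = 14212 (R = 22932 + (-7718 - 1002) = 22932 - 8720 = 14212)
√(R + (-16 - 60)*95) = √(14212 + (-16 - 60)*95) = √(14212 - 76*95) = √(14212 - 7220) = √6992 = 4*√437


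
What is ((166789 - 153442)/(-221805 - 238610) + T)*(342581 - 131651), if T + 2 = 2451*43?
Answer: 2047015911164748/92083 ≈ 2.2230e+10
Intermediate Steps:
T = 105391 (T = -2 + 2451*43 = -2 + 105393 = 105391)
((166789 - 153442)/(-221805 - 238610) + T)*(342581 - 131651) = ((166789 - 153442)/(-221805 - 238610) + 105391)*(342581 - 131651) = (13347/(-460415) + 105391)*210930 = (13347*(-1/460415) + 105391)*210930 = (-13347/460415 + 105391)*210930 = (48523583918/460415)*210930 = 2047015911164748/92083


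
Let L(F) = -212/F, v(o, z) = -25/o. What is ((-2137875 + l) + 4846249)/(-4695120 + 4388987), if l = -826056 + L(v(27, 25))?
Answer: -47063674/7653325 ≈ -6.1494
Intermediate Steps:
l = -20645676/25 (l = -826056 - 212/((-25/27)) = -826056 - 212/((-25*1/27)) = -826056 - 212/(-25/27) = -826056 - 212*(-27/25) = -826056 + 5724/25 = -20645676/25 ≈ -8.2583e+5)
((-2137875 + l) + 4846249)/(-4695120 + 4388987) = ((-2137875 - 20645676/25) + 4846249)/(-4695120 + 4388987) = (-74092551/25 + 4846249)/(-306133) = (47063674/25)*(-1/306133) = -47063674/7653325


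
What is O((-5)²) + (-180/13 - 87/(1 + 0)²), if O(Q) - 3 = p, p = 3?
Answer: -1233/13 ≈ -94.846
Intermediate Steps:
O(Q) = 6 (O(Q) = 3 + 3 = 6)
O((-5)²) + (-180/13 - 87/(1 + 0)²) = 6 + (-180/13 - 87/(1 + 0)²) = 6 + (-180*1/13 - 87/(1²)) = 6 + (-180/13 - 87/1) = 6 + (-180/13 - 87*1) = 6 + (-180/13 - 87) = 6 - 1311/13 = -1233/13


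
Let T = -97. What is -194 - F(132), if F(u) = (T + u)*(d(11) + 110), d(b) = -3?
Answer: -3939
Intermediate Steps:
F(u) = -10379 + 107*u (F(u) = (-97 + u)*(-3 + 110) = (-97 + u)*107 = -10379 + 107*u)
-194 - F(132) = -194 - (-10379 + 107*132) = -194 - (-10379 + 14124) = -194 - 1*3745 = -194 - 3745 = -3939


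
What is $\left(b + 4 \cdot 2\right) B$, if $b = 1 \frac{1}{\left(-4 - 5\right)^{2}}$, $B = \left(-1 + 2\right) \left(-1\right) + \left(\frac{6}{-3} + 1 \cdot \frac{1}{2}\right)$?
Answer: $- \frac{3245}{162} \approx -20.031$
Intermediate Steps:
$B = - \frac{5}{2}$ ($B = 1 \left(-1\right) + \left(6 \left(- \frac{1}{3}\right) + 1 \cdot \frac{1}{2}\right) = -1 + \left(-2 + \frac{1}{2}\right) = -1 - \frac{3}{2} = - \frac{5}{2} \approx -2.5$)
$b = \frac{1}{81}$ ($b = 1 \frac{1}{\left(-9\right)^{2}} = 1 \cdot \frac{1}{81} = \frac{1}{81} \approx 0.012346$)
$\left(b + 4 \cdot 2\right) B = \left(\frac{1}{81} + 4 \cdot 2\right) \left(- \frac{5}{2}\right) = \left(\frac{1}{81} + 8\right) \left(- \frac{5}{2}\right) = \frac{649}{81} \left(- \frac{5}{2}\right) = - \frac{3245}{162}$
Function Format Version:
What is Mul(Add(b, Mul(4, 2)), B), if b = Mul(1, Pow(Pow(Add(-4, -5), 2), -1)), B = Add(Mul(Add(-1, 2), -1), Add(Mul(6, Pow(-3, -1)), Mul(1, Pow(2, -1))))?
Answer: Rational(-3245, 162) ≈ -20.031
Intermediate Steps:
B = Rational(-5, 2) (B = Add(Mul(1, -1), Add(Mul(6, Rational(-1, 3)), Mul(1, Rational(1, 2)))) = Add(-1, Add(-2, Rational(1, 2))) = Add(-1, Rational(-3, 2)) = Rational(-5, 2) ≈ -2.5000)
b = Rational(1, 81) (b = Mul(1, Pow(Pow(-9, 2), -1)) = Mul(1, Pow(81, -1)) = Mul(1, Rational(1, 81)) = Rational(1, 81) ≈ 0.012346)
Mul(Add(b, Mul(4, 2)), B) = Mul(Add(Rational(1, 81), Mul(4, 2)), Rational(-5, 2)) = Mul(Add(Rational(1, 81), 8), Rational(-5, 2)) = Mul(Rational(649, 81), Rational(-5, 2)) = Rational(-3245, 162)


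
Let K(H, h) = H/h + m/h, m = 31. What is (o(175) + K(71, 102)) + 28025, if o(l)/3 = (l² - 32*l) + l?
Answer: 103626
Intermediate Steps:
K(H, h) = 31/h + H/h (K(H, h) = H/h + 31/h = 31/h + H/h)
o(l) = -93*l + 3*l² (o(l) = 3*((l² - 32*l) + l) = 3*(l² - 31*l) = -93*l + 3*l²)
(o(175) + K(71, 102)) + 28025 = (3*175*(-31 + 175) + (31 + 71)/102) + 28025 = (3*175*144 + (1/102)*102) + 28025 = (75600 + 1) + 28025 = 75601 + 28025 = 103626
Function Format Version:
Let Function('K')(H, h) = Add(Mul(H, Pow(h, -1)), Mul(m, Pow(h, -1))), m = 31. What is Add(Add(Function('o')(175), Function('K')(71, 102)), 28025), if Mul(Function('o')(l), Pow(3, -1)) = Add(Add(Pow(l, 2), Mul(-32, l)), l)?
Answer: 103626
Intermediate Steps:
Function('K')(H, h) = Add(Mul(31, Pow(h, -1)), Mul(H, Pow(h, -1))) (Function('K')(H, h) = Add(Mul(H, Pow(h, -1)), Mul(31, Pow(h, -1))) = Add(Mul(31, Pow(h, -1)), Mul(H, Pow(h, -1))))
Function('o')(l) = Add(Mul(-93, l), Mul(3, Pow(l, 2))) (Function('o')(l) = Mul(3, Add(Add(Pow(l, 2), Mul(-32, l)), l)) = Mul(3, Add(Pow(l, 2), Mul(-31, l))) = Add(Mul(-93, l), Mul(3, Pow(l, 2))))
Add(Add(Function('o')(175), Function('K')(71, 102)), 28025) = Add(Add(Mul(3, 175, Add(-31, 175)), Mul(Pow(102, -1), Add(31, 71))), 28025) = Add(Add(Mul(3, 175, 144), Mul(Rational(1, 102), 102)), 28025) = Add(Add(75600, 1), 28025) = Add(75601, 28025) = 103626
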